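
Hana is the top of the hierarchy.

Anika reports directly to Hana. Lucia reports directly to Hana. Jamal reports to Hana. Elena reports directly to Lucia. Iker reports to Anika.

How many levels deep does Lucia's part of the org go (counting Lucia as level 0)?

The longest chain under Lucia runs Lucia → Elena, which is 1 level below Lucia.

1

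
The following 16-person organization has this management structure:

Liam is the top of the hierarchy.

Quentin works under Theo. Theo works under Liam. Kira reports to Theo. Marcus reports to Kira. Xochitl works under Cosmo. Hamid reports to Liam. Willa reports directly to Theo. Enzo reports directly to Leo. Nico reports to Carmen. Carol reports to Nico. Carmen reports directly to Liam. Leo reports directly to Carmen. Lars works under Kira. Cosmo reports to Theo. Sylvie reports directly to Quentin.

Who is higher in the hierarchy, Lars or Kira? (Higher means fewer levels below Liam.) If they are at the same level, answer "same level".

Kira

Lars is 3 levels below Liam; Kira is 2. Kira is higher.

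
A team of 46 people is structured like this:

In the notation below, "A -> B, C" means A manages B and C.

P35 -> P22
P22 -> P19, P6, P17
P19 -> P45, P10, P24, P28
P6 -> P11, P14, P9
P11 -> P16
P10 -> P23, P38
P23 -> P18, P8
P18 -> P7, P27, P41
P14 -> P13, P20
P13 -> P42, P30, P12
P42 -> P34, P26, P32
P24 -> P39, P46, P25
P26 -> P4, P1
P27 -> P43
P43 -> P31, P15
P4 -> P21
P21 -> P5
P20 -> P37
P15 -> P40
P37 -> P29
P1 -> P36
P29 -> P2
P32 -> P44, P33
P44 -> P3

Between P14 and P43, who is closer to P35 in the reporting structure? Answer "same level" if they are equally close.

P14 is 3 levels below P35; P43 is 7. P14 is higher.

P14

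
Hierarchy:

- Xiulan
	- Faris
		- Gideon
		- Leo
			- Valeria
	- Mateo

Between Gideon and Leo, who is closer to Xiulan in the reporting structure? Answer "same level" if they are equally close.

Both Gideon and Leo are 2 levels below Xiulan.

same level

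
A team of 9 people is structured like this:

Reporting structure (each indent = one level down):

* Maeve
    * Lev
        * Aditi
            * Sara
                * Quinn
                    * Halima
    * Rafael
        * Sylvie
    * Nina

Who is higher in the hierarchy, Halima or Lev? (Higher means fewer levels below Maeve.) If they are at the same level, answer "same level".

Lev

Halima is 5 levels below Maeve; Lev is 1. Lev is higher.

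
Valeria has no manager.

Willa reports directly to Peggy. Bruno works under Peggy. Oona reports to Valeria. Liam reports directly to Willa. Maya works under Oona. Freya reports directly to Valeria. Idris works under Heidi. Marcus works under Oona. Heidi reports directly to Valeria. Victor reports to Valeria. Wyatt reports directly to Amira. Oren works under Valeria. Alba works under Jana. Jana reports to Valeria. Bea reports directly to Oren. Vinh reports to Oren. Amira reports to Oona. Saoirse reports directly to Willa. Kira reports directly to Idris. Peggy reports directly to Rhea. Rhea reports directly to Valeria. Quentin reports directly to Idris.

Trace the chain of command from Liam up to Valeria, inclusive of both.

Liam reports to Willa. Willa reports to Peggy. Peggy reports to Rhea. Rhea reports to Valeria. Valeria is at the top.

Liam -> Willa -> Peggy -> Rhea -> Valeria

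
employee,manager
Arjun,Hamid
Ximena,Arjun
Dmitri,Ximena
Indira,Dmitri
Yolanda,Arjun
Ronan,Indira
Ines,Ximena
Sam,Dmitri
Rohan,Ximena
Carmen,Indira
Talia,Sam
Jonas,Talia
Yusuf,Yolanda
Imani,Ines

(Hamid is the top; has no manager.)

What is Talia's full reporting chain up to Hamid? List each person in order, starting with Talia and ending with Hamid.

Talia -> Sam -> Dmitri -> Ximena -> Arjun -> Hamid

Talia reports to Sam. Sam reports to Dmitri. Dmitri reports to Ximena. Ximena reports to Arjun. Arjun reports to Hamid. Hamid is at the top.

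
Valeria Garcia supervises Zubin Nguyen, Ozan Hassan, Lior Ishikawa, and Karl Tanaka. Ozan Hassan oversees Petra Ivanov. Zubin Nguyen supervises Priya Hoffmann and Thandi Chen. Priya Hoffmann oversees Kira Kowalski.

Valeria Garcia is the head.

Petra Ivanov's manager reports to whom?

Valeria Garcia

Petra Ivanov reports to Ozan Hassan, and Ozan Hassan reports to Valeria Garcia. So Petra Ivanov's skip-level manager is Valeria Garcia.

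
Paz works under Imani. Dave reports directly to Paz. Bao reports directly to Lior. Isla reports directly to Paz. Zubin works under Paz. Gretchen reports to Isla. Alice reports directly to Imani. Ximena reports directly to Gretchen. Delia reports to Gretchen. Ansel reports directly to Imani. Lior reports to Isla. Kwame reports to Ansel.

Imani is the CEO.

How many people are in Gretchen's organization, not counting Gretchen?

Gretchen directly manages Delia, Ximena. Delia has no reports. Ximena has no reports. So Gretchen's organization is 2 direct reports plus everyone under them: 1 + 1 = 2.

2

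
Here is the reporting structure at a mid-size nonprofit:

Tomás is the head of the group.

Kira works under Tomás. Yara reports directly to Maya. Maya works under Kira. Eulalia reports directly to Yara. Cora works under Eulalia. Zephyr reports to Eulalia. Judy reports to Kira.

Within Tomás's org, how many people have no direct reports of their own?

3

The people in Tomás's organization with no one reporting to them are Judy, Cora, Zephyr. That is 3.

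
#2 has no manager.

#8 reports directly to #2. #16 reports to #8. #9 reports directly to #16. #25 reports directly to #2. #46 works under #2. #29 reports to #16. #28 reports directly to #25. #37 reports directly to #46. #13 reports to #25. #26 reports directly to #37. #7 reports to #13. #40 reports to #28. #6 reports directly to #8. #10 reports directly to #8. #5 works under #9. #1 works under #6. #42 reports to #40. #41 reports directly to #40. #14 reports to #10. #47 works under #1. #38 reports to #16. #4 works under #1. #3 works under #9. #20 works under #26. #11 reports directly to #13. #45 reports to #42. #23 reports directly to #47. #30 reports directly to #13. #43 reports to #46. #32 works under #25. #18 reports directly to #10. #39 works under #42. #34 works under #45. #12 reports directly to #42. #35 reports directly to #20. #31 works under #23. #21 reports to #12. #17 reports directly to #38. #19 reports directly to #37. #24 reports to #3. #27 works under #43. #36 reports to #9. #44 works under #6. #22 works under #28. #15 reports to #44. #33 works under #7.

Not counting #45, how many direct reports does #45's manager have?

#45 reports to #42. #42's other direct reports are #39, #12 — 2 peers.

2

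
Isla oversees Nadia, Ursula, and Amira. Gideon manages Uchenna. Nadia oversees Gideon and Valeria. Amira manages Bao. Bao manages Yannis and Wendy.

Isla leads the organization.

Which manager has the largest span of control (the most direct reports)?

Direct-report counts: Isla has 3; Amira has 1; Bao has 2; Nadia has 2; Gideon has 1. The largest is 3, held by Isla.

Isla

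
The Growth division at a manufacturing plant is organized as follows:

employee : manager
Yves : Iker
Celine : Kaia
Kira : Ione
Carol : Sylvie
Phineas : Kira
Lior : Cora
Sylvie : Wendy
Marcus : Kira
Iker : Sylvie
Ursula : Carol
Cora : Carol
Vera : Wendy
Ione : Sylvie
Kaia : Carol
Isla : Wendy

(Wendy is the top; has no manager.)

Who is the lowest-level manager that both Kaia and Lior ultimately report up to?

Carol

Kaia's chain of managers is Carol, Sylvie, Wendy. Lior's chain of managers is Cora, Carol, Sylvie, Wendy. The first manager that appears in both chains is Carol.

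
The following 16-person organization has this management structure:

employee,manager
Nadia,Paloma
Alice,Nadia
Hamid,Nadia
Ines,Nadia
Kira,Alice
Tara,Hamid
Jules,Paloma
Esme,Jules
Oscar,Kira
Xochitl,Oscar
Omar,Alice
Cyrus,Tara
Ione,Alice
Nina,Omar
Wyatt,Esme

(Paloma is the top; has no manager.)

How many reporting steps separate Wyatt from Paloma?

Chain from Wyatt up to Paloma: Wyatt → Esme → Jules → Paloma. That is 3 steps up, so Wyatt is 3 levels below Paloma.

3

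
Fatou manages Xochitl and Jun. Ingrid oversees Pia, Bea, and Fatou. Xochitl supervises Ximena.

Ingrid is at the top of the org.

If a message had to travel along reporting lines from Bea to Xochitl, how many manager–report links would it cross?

3

Bea is 1 level below Ingrid, and Xochitl is 2 levels below Ingrid (their lowest common manager). The shortest path runs up from Bea to Ingrid and back down to Xochitl: 1 + 2 = 3 links.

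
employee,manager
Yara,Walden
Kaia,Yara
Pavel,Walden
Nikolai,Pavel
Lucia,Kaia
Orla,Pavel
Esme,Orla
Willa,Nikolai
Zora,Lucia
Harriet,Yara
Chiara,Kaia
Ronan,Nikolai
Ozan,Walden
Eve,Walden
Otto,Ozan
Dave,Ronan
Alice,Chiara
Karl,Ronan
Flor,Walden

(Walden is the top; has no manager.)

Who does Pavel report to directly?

Pavel reports directly to Walden.

Walden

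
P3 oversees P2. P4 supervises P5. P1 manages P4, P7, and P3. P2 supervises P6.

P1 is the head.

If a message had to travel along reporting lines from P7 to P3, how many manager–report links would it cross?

P7 is 1 level below P1, and P3 is 1 level below P1 (their lowest common manager). The shortest path runs up from P7 to P1 and back down to P3: 1 + 1 = 2 links.

2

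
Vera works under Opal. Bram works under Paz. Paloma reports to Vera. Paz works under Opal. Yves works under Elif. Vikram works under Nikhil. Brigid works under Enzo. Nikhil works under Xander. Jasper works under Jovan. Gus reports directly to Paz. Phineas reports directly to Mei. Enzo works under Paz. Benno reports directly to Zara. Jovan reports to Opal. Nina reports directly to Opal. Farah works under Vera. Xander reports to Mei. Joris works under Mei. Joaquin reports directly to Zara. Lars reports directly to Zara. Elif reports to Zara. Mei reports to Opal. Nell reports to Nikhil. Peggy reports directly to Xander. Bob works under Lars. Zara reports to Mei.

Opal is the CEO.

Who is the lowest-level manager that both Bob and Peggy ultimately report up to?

Mei

Bob's chain of managers is Lars, Zara, Mei, Opal. Peggy's chain of managers is Xander, Mei, Opal. The first manager that appears in both chains is Mei.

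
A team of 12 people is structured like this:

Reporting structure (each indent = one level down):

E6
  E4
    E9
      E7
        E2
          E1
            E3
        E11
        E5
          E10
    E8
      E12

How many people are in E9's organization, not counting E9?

7

E9 directly manages E7. Under E7: E5, E10, E11, E2, E1, E3 (6). That's 7 in total.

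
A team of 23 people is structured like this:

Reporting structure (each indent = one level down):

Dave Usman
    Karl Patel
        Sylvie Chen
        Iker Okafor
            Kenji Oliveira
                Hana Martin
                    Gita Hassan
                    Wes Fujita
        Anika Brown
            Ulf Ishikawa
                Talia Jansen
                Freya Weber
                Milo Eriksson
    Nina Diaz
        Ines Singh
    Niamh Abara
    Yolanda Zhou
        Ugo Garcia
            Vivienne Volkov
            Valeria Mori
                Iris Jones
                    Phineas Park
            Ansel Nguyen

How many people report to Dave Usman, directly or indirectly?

22

Dave Usman directly manages Karl Patel, Nina Diaz, Niamh Abara, Yolanda Zhou. Under Karl Patel: Anika Brown, Ulf Ishikawa, Milo Eriksson, Freya Weber, Talia Jansen, Iker Okafor, Kenji Oliveira, Hana Martin, Wes Fujita, Gita Hassan, Sylvie Chen (11). Under Nina Diaz: Ines Singh (1). Niamh Abara has no reports. Under Yolanda Zhou: Ugo Garcia, Ansel Nguyen, Valeria Mori, Iris Jones, Phineas Park, Vivienne Volkov (6). So Dave Usman's organization is 4 direct reports plus everyone under them: 12 + 2 + 1 + 7 = 22.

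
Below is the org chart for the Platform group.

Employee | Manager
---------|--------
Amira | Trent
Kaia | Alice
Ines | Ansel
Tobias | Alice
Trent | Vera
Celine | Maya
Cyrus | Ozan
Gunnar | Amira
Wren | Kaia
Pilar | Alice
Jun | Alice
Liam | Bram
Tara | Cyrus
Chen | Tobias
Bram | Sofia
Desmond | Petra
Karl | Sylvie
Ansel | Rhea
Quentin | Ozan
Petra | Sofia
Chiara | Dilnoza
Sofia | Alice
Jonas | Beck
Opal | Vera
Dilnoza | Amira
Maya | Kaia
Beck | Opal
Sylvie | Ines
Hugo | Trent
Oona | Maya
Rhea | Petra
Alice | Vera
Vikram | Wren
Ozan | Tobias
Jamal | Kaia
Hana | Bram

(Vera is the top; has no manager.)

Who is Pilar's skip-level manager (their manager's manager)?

Vera

Pilar reports to Alice, and Alice reports to Vera. So Pilar's skip-level manager is Vera.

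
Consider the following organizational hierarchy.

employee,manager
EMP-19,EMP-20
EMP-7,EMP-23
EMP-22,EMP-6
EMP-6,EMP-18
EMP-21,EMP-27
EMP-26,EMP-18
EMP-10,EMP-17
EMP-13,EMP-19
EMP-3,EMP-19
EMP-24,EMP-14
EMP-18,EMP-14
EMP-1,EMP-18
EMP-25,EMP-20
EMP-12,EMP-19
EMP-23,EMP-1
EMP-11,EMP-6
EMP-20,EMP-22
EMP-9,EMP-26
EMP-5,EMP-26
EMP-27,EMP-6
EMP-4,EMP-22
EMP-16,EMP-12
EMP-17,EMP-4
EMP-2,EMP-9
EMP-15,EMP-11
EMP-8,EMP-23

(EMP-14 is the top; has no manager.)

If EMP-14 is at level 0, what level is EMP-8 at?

4

Chain from EMP-8 up to EMP-14: EMP-8 → EMP-23 → EMP-1 → EMP-18 → EMP-14. That is 4 steps up, so EMP-8 is 4 levels below EMP-14.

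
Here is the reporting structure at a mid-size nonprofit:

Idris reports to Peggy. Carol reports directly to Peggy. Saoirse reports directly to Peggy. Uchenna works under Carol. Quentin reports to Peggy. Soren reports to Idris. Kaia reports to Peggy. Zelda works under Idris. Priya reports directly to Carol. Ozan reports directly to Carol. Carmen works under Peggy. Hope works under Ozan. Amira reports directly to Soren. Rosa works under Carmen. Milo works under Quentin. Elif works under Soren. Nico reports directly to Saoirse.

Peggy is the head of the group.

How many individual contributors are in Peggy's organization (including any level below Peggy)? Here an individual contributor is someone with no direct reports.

The people in Peggy's organization with no one reporting to them are Rosa, Kaia, Milo, Nico, Hope, Priya, Uchenna, Zelda, Elif, Amira. That is 10.

10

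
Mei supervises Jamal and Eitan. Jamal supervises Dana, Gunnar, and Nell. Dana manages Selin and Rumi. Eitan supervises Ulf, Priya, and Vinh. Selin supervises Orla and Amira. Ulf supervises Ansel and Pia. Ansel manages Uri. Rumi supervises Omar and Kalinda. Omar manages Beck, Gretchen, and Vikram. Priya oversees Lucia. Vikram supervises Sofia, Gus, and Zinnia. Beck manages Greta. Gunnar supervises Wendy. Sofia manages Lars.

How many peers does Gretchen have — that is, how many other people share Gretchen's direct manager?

2

Gretchen reports to Omar. Omar's other direct reports are Vikram, Beck — 2 peers.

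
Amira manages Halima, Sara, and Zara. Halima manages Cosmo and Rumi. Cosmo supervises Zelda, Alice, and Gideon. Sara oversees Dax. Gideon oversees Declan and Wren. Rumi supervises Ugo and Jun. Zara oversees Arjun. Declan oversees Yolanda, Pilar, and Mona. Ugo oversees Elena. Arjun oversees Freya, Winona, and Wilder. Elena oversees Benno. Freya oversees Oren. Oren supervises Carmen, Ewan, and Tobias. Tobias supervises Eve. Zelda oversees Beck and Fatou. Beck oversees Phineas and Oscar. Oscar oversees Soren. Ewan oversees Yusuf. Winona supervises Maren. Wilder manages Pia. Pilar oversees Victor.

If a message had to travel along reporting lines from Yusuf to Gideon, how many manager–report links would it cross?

Yusuf is 6 levels below Amira, and Gideon is 3 levels below Amira (their lowest common manager). The shortest path runs up from Yusuf to Amira and back down to Gideon: 6 + 3 = 9 links.

9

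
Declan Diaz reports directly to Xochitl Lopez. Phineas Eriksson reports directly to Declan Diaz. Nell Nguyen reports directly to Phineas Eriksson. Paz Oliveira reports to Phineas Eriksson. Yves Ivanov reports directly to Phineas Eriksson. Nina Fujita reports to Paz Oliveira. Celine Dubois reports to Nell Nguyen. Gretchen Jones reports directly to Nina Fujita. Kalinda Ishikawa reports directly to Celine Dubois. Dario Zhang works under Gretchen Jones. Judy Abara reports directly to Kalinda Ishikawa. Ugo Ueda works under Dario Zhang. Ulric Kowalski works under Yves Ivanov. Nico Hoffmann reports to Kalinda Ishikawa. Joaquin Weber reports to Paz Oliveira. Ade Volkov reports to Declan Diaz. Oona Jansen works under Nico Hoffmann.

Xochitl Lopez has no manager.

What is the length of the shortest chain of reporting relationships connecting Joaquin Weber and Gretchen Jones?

3

Joaquin Weber is 1 level below Paz Oliveira, and Gretchen Jones is 2 levels below Paz Oliveira (their lowest common manager). The shortest path runs up from Joaquin Weber to Paz Oliveira and back down to Gretchen Jones: 1 + 2 = 3 links.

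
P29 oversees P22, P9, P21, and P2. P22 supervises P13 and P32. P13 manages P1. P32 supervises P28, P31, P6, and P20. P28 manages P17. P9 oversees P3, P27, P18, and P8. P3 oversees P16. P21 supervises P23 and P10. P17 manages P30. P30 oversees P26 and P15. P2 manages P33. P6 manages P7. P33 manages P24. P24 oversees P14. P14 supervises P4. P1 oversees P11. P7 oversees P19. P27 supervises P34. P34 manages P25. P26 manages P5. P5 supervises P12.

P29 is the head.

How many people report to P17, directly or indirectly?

P17 directly manages P30. Under P30: P26, P5, P12, P15 (4). That's 5 in total.

5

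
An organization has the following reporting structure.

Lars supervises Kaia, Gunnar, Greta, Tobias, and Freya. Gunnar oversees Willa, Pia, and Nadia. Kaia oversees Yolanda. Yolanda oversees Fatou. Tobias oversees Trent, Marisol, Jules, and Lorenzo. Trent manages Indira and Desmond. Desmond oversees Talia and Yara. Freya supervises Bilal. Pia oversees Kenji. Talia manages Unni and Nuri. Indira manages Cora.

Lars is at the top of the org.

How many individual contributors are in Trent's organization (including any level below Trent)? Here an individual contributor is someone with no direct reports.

4

The people in Trent's organization with no one reporting to them are Cora, Nuri, Unni, Yara. That is 4.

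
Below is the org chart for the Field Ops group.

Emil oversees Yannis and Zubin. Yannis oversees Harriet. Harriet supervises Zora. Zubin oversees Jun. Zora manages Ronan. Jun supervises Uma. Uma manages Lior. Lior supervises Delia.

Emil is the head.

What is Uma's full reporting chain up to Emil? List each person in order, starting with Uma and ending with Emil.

Uma -> Jun -> Zubin -> Emil

Uma reports to Jun. Jun reports to Zubin. Zubin reports to Emil. Emil is at the top.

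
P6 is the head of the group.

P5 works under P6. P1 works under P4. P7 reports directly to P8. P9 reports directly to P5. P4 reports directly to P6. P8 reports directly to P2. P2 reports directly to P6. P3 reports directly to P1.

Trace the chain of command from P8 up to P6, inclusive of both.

P8 -> P2 -> P6

P8 reports to P2. P2 reports to P6. P6 is at the top.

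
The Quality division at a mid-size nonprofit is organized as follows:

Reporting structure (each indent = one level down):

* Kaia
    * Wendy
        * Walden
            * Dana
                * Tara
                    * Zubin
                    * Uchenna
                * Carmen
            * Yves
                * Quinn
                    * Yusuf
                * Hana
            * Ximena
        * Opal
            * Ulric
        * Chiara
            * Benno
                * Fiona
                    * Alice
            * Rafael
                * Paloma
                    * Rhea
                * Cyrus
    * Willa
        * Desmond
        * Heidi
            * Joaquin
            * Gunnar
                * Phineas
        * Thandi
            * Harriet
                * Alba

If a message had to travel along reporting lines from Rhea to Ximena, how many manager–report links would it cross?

Rhea is 4 levels below Wendy, and Ximena is 2 levels below Wendy (their lowest common manager). The shortest path runs up from Rhea to Wendy and back down to Ximena: 4 + 2 = 6 links.

6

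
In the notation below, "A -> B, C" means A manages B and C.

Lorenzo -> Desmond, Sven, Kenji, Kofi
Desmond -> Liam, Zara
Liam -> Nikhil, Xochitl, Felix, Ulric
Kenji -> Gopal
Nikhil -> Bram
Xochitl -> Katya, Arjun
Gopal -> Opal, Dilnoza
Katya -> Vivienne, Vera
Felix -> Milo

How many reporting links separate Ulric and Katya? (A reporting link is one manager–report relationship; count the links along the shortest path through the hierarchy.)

3

Ulric is 1 level below Liam, and Katya is 2 levels below Liam (their lowest common manager). The shortest path runs up from Ulric to Liam and back down to Katya: 1 + 2 = 3 links.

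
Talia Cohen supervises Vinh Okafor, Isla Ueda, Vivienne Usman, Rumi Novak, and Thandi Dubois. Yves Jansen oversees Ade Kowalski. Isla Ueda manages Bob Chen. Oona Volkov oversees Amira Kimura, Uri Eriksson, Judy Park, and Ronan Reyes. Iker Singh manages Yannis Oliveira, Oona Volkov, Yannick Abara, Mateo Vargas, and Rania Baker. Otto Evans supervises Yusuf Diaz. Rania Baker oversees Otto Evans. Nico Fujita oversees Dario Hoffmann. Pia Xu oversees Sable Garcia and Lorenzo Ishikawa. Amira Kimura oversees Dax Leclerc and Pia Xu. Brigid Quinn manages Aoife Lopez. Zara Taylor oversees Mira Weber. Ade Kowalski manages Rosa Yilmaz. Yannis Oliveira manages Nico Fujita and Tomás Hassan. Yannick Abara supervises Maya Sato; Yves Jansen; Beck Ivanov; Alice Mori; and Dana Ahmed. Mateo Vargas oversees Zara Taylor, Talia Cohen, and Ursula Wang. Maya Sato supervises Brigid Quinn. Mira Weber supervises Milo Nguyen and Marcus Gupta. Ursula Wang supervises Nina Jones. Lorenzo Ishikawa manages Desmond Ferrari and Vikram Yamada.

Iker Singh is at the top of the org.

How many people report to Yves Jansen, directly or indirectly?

Yves Jansen directly manages Ade Kowalski. Under Ade Kowalski: Rosa Yilmaz (1). That's 2 in total.

2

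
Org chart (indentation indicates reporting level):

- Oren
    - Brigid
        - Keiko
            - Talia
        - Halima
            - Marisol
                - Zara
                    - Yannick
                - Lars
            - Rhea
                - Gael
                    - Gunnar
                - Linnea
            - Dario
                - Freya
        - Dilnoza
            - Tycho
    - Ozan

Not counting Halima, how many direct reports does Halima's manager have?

Halima reports to Brigid. Brigid's other direct reports are Keiko, Dilnoza — 2 peers.

2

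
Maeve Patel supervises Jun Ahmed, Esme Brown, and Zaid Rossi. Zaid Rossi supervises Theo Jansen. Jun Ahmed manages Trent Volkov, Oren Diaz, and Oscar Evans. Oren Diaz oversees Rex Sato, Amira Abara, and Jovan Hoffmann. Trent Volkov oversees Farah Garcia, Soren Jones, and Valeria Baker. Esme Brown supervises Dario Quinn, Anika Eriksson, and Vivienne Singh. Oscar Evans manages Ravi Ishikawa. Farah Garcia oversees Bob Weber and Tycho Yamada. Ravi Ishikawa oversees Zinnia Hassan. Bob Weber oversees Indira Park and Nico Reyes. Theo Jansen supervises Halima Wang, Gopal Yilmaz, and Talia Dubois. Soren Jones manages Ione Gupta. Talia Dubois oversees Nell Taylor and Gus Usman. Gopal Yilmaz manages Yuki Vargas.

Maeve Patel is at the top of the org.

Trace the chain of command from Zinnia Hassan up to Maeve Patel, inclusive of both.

Zinnia Hassan reports to Ravi Ishikawa. Ravi Ishikawa reports to Oscar Evans. Oscar Evans reports to Jun Ahmed. Jun Ahmed reports to Maeve Patel. Maeve Patel is at the top.

Zinnia Hassan -> Ravi Ishikawa -> Oscar Evans -> Jun Ahmed -> Maeve Patel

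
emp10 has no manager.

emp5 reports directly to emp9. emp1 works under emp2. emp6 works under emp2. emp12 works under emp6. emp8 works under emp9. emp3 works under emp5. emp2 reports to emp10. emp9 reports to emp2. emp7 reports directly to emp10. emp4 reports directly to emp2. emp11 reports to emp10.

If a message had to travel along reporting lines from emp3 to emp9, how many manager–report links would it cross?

2

emp3 is in emp9's organization: the chain from emp3 up to emp9 is emp3 → emp5 → emp9, which is 2 links.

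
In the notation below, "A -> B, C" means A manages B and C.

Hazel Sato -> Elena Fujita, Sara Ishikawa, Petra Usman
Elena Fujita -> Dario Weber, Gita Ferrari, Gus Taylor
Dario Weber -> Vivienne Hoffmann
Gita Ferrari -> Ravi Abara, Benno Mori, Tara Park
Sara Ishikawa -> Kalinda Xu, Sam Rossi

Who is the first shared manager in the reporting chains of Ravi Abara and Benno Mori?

Gita Ferrari

Ravi Abara's chain of managers is Gita Ferrari, Elena Fujita, Hazel Sato. Benno Mori's chain of managers is Gita Ferrari, Elena Fujita, Hazel Sato. The first manager that appears in both chains is Gita Ferrari.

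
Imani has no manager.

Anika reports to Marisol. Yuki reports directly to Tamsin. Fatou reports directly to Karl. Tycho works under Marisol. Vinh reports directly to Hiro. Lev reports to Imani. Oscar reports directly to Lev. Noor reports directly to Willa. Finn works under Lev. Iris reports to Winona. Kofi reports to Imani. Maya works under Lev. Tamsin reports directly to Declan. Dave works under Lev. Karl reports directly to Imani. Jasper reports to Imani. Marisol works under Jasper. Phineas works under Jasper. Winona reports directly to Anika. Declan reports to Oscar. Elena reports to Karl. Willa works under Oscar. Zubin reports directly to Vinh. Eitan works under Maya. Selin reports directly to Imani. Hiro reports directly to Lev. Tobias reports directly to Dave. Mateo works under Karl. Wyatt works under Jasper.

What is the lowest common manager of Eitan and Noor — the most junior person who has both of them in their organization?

Lev

Eitan's chain of managers is Maya, Lev, Imani. Noor's chain of managers is Willa, Oscar, Lev, Imani. The first manager that appears in both chains is Lev.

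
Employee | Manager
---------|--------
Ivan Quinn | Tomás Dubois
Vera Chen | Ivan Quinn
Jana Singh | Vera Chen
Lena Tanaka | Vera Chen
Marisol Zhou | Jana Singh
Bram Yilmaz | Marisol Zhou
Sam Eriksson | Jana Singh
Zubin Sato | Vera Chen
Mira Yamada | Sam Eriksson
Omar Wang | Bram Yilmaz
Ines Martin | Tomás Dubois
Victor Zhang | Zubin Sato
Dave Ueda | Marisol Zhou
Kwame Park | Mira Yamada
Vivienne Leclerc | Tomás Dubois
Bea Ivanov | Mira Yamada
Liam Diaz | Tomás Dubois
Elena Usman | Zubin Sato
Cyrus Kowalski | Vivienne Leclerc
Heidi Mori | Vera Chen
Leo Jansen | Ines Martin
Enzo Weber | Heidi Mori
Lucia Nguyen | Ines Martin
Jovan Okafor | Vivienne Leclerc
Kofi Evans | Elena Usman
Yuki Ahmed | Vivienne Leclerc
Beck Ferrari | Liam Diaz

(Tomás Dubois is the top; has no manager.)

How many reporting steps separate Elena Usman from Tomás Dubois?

4

Chain from Elena Usman up to Tomás Dubois: Elena Usman → Zubin Sato → Vera Chen → Ivan Quinn → Tomás Dubois. That is 4 steps up, so Elena Usman is 4 levels below Tomás Dubois.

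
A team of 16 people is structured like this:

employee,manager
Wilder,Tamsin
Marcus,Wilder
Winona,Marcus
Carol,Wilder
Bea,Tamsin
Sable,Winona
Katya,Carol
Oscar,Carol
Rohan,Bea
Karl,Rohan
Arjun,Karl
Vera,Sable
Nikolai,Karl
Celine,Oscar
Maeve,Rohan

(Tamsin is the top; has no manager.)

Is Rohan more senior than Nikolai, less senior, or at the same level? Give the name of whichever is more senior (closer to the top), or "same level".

Rohan is 2 levels below Tamsin; Nikolai is 4. Rohan is higher.

Rohan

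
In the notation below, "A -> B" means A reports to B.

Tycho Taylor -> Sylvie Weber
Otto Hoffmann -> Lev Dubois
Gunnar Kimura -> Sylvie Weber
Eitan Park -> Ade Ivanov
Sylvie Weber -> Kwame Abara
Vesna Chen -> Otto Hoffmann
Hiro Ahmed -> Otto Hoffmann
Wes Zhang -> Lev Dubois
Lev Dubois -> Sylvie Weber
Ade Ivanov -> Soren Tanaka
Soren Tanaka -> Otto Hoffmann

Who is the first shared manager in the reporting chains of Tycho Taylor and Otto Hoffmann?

Tycho Taylor's chain of managers is Sylvie Weber, Kwame Abara. Otto Hoffmann's chain of managers is Lev Dubois, Sylvie Weber, Kwame Abara. The first manager that appears in both chains is Sylvie Weber.

Sylvie Weber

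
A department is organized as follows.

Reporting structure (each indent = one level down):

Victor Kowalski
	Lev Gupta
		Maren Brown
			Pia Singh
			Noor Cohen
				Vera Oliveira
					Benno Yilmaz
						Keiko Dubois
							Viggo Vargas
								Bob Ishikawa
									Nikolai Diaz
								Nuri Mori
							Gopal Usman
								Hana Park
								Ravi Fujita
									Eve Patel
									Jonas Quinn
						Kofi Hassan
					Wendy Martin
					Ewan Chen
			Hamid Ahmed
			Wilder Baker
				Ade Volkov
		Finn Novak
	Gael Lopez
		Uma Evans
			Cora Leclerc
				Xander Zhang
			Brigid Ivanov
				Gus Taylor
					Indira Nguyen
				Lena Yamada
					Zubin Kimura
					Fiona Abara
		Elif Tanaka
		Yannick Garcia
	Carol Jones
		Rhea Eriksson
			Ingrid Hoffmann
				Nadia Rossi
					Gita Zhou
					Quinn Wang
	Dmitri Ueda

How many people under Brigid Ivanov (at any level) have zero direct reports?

3

The people in Brigid Ivanov's organization with no one reporting to them are Fiona Abara, Zubin Kimura, Indira Nguyen. That is 3.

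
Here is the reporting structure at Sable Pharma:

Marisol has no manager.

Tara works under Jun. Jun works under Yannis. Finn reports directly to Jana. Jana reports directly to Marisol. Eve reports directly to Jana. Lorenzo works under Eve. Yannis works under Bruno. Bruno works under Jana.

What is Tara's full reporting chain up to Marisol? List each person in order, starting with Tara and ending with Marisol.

Tara -> Jun -> Yannis -> Bruno -> Jana -> Marisol

Tara reports to Jun. Jun reports to Yannis. Yannis reports to Bruno. Bruno reports to Jana. Jana reports to Marisol. Marisol is at the top.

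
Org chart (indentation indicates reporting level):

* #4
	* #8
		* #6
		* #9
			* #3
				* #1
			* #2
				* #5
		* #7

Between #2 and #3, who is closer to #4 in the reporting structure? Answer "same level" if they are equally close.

same level

Both #2 and #3 are 3 levels below #4.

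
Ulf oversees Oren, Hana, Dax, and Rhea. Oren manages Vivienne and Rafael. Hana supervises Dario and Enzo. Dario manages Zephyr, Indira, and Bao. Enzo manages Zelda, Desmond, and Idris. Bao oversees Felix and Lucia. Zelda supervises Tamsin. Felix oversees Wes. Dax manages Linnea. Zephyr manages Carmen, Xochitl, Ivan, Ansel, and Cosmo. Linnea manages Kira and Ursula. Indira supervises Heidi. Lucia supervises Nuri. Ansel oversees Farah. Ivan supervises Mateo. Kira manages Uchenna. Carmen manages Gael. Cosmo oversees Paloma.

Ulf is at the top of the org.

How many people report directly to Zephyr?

Zephyr directly manages Ansel, Ivan, Xochitl, Carmen, Cosmo. That is 5 direct reports.

5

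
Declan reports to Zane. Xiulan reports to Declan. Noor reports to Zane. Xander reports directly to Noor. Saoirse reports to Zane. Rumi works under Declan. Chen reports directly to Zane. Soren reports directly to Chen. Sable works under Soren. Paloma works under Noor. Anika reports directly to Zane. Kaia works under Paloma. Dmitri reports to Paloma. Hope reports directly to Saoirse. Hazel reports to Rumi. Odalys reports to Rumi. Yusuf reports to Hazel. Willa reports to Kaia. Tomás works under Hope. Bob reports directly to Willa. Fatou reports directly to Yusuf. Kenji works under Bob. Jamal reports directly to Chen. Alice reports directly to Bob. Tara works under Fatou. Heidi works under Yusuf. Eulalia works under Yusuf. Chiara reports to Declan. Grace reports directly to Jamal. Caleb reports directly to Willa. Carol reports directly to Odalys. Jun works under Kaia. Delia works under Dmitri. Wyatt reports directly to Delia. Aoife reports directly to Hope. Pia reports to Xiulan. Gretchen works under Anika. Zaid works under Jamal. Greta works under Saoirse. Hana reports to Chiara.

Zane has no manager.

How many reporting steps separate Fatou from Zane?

5

Chain from Fatou up to Zane: Fatou → Yusuf → Hazel → Rumi → Declan → Zane. That is 5 steps up, so Fatou is 5 levels below Zane.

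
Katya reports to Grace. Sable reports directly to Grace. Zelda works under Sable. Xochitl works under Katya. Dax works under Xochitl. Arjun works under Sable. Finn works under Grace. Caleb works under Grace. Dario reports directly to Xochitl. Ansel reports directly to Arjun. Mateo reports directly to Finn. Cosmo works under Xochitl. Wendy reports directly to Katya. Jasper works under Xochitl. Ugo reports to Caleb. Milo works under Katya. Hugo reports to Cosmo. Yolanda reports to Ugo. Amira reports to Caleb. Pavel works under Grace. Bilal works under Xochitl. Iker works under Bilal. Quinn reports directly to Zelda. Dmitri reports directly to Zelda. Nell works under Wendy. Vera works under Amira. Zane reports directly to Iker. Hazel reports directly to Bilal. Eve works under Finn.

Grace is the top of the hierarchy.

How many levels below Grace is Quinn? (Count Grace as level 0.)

Chain from Quinn up to Grace: Quinn → Zelda → Sable → Grace. That is 3 steps up, so Quinn is 3 levels below Grace.

3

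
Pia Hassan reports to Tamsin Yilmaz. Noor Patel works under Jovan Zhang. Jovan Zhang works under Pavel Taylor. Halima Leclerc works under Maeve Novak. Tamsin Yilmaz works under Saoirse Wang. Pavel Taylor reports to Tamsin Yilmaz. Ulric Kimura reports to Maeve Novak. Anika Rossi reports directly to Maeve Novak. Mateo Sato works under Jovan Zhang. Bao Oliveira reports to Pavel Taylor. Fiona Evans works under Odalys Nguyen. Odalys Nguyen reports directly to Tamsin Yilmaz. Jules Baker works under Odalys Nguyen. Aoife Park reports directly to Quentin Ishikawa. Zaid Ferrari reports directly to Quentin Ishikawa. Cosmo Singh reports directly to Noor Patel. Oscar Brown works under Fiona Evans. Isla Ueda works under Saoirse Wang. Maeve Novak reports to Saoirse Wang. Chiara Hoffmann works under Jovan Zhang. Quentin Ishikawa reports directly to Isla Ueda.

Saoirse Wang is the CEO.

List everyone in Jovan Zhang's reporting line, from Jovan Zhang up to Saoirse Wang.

Jovan Zhang -> Pavel Taylor -> Tamsin Yilmaz -> Saoirse Wang

Jovan Zhang reports to Pavel Taylor. Pavel Taylor reports to Tamsin Yilmaz. Tamsin Yilmaz reports to Saoirse Wang. Saoirse Wang is at the top.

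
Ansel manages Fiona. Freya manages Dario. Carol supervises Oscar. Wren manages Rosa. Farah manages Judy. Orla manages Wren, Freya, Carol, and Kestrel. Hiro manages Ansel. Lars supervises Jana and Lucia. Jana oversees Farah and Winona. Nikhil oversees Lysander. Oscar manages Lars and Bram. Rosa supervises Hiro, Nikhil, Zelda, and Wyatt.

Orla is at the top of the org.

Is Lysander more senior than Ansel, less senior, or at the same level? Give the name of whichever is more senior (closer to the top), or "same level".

Both Lysander and Ansel are 4 levels below Orla.

same level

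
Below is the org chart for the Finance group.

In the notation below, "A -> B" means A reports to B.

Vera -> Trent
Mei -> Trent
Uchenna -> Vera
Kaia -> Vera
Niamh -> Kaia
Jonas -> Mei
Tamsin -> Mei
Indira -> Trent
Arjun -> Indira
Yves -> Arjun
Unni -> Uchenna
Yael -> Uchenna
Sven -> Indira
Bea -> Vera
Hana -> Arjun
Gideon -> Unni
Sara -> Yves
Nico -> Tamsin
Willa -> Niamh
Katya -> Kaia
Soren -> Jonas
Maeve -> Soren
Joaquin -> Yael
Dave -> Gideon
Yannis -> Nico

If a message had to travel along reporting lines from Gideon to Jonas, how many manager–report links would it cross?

Gideon is 4 levels below Trent, and Jonas is 2 levels below Trent (their lowest common manager). The shortest path runs up from Gideon to Trent and back down to Jonas: 4 + 2 = 6 links.

6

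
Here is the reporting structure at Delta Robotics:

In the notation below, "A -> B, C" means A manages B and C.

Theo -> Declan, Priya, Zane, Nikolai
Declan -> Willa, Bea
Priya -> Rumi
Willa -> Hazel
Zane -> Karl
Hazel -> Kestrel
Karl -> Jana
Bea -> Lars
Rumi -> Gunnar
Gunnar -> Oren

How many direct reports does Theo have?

Theo directly manages Declan, Priya, Zane, Nikolai. That is 4 direct reports.

4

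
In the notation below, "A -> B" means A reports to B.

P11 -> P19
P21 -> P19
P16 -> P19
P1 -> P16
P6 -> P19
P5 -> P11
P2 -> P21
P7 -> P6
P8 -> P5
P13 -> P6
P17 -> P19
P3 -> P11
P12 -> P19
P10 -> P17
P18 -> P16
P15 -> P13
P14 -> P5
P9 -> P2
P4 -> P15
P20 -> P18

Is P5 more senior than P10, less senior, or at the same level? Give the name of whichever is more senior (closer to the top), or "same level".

Both P5 and P10 are 2 levels below P19.

same level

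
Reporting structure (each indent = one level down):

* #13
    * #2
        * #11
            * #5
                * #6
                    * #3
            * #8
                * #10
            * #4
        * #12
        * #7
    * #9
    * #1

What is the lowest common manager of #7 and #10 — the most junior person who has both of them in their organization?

#2

#7's chain of managers is #2, #13. #10's chain of managers is #8, #11, #2, #13. The first manager that appears in both chains is #2.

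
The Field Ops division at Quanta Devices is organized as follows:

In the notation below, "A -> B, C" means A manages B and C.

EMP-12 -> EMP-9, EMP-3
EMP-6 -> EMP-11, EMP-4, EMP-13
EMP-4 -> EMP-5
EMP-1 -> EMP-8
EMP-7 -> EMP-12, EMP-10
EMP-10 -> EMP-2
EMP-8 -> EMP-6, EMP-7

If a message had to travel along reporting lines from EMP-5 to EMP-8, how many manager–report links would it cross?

EMP-5 is in EMP-8's organization: the chain from EMP-5 up to EMP-8 is EMP-5 → EMP-4 → EMP-6 → EMP-8, which is 3 links.

3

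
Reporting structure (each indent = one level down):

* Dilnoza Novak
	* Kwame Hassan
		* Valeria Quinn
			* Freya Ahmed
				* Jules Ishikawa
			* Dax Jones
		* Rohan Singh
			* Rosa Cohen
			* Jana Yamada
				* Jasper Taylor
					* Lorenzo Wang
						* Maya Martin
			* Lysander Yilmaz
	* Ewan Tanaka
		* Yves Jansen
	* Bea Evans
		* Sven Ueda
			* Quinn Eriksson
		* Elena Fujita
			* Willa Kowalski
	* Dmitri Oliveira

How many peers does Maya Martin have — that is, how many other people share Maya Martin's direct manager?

0

Maya Martin reports to Lorenzo Wang, and Lorenzo Wang has no other direct reports. Maya Martin has 0 peers.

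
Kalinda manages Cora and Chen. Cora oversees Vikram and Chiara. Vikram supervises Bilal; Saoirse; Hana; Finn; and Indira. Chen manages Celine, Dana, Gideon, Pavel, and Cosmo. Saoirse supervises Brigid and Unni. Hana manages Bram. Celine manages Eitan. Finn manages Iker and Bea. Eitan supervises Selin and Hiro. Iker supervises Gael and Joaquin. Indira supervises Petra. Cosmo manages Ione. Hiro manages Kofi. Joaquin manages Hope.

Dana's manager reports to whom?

Dana reports to Chen, and Chen reports to Kalinda. So Dana's skip-level manager is Kalinda.

Kalinda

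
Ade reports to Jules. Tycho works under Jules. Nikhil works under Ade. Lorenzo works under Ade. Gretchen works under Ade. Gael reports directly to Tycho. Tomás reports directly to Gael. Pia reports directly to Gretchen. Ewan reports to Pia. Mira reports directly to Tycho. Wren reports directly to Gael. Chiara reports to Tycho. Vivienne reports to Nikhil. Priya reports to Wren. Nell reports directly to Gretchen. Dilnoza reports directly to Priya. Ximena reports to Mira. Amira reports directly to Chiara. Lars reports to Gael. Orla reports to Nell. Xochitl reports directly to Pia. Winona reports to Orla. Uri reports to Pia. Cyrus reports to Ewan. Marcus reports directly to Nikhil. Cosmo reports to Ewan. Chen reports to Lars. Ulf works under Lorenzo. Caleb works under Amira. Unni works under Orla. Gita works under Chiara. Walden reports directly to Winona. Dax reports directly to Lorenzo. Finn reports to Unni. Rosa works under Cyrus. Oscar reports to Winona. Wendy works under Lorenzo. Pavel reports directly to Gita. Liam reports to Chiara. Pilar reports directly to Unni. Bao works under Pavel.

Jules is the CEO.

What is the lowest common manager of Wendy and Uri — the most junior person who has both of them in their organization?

Ade

Wendy's chain of managers is Lorenzo, Ade, Jules. Uri's chain of managers is Pia, Gretchen, Ade, Jules. The first manager that appears in both chains is Ade.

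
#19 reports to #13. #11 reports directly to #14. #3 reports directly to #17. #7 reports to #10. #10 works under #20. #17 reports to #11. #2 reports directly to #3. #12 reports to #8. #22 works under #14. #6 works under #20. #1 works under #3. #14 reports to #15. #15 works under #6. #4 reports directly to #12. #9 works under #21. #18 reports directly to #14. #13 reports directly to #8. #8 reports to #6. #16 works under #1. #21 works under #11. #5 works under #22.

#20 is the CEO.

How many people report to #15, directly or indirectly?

#15 directly manages #14. Under #14: #11, #21, #9, #17, #3, #2, #1, #16, #18, #22, #5 (11). That's 12 in total.

12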